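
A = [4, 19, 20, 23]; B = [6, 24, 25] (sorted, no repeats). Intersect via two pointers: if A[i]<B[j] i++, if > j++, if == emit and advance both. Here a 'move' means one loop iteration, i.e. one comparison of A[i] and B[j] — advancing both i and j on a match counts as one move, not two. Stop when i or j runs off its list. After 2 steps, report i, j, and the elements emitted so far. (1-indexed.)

[i=1,j=1] 4<6 → i++
[i=2,j=1] 19>6 → j++

i=2, j=2, emitted=[]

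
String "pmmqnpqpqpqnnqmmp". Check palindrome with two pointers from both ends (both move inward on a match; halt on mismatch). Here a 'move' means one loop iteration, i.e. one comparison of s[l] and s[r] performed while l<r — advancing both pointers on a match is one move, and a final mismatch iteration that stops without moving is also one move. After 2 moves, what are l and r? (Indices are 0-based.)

l=2, r=14

[0,16] 'p'=='p' → l++,r--
[1,15] 'm'=='m' → l++,r--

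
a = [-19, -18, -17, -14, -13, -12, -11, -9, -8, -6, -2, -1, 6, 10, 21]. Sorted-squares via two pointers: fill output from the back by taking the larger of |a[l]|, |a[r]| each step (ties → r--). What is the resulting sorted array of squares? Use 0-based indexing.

l=0 r=14: |-19|<=|21| out[14]=441, r--
l=0 r=13: |-19|>|10| out[13]=361, l++
l=1 r=13: |-18|>|10| out[12]=324, l++
l=2 r=13: |-17|>|10| out[11]=289, l++
l=3 r=13: |-14|>|10| out[10]=196, l++
l=4 r=13: |-13|>|10| out[9]=169, l++
l=5 r=13: |-12|>|10| out[8]=144, l++
l=6 r=13: |-11|>|10| out[7]=121, l++
l=7 r=13: |-9|<=|10| out[6]=100, r--
l=7 r=12: |-9|>|6| out[5]=81, l++
l=8 r=12: |-8|>|6| out[4]=64, l++
l=9 r=12: |-6|<=|6| out[3]=36, r--
l=9 r=11: |-6|>|-1| out[2]=36, l++
l=10 r=11: |-2|>|-1| out[1]=4, l++
l=11 r=11: |-1|<=|-1| out[0]=1, r--

[1, 4, 36, 36, 64, 81, 100, 121, 144, 169, 196, 289, 324, 361, 441]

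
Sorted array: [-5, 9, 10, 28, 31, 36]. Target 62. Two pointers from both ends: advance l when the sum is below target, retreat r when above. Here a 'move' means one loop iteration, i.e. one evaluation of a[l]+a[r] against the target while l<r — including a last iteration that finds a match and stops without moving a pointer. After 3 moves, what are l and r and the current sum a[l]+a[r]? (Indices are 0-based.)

l=0 r=5: -5+36=31 <62, l++
l=1 r=5: 9+36=45 <62, l++
l=2 r=5: 10+36=46 <62, l++

l=3, r=5, sum=64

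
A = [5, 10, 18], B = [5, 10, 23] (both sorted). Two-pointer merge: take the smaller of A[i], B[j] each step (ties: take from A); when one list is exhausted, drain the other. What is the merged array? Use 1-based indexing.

i=1 j=1: A[i]=5<=B[j]=5 take 5, i++
i=2 j=1: A[i]=10>B[j]=5 take 5, j++
i=2 j=2: A[i]=10<=B[j]=10 take 10, i++
i=3 j=2: A[i]=18>B[j]=10 take 10, j++
i=3 j=3: A[i]=18<=B[j]=23 take 18, i++
i=4 j=3: A done, take B[j]=23, j++

[5, 5, 10, 10, 18, 23]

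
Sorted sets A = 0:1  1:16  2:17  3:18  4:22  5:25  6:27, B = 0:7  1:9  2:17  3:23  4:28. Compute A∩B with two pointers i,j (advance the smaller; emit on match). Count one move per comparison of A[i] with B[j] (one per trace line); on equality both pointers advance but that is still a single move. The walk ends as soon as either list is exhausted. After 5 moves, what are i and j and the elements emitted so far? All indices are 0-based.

[i=0,j=0] 1<7 → i++
[i=1,j=0] 16>7 → j++
[i=1,j=1] 16>9 → j++
[i=1,j=2] 16<17 → i++
[i=2,j=2] 17==17 emit → i++,j++

i=3, j=3, emitted=[17]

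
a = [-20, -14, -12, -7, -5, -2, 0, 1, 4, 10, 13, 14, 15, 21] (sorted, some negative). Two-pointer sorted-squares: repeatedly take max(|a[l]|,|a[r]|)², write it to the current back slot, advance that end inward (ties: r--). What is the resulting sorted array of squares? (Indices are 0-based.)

[0,13] |-20|<=|21| out[13]=441 → r--
[0,12] |-20|>|15| out[12]=400 → l++
[1,12] |-14|<=|15| out[11]=225 → r--
[1,11] |-14|<=|14| out[10]=196 → r--
[1,10] |-14|>|13| out[9]=196 → l++
[2,10] |-12|<=|13| out[8]=169 → r--
[2,9] |-12|>|10| out[7]=144 → l++
[3,9] |-7|<=|10| out[6]=100 → r--
[3,8] |-7|>|4| out[5]=49 → l++
[4,8] |-5|>|4| out[4]=25 → l++
[5,8] |-2|<=|4| out[3]=16 → r--
[5,7] |-2|>|1| out[2]=4 → l++
[6,7] |0|<=|1| out[1]=1 → r--
[6,6] |0|<=|0| out[0]=0 → r--

[0, 1, 4, 16, 25, 49, 100, 144, 169, 196, 196, 225, 400, 441]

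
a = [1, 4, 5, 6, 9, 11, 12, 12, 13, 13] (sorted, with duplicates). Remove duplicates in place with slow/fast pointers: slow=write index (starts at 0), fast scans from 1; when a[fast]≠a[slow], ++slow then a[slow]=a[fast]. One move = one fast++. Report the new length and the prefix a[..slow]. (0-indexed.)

length 8; prefix = [1, 4, 5, 6, 9, 11, 12, 13]

slow=0 fast=1: a[fast]=4≠a[slow]=1 write a[1]=4, slow++,fast++
slow=1 fast=2: a[fast]=5≠a[slow]=4 write a[2]=5, slow++,fast++
slow=2 fast=3: a[fast]=6≠a[slow]=5 write a[3]=6, slow++,fast++
slow=3 fast=4: a[fast]=9≠a[slow]=6 write a[4]=9, slow++,fast++
slow=4 fast=5: a[fast]=11≠a[slow]=9 write a[5]=11, slow++,fast++
slow=5 fast=6: a[fast]=12≠a[slow]=11 write a[6]=12, slow++,fast++
slow=6 fast=7: a[fast]=12=a[slow] dup, fast++
slow=6 fast=8: a[fast]=13≠a[slow]=12 write a[7]=13, slow++,fast++
slow=7 fast=9: a[fast]=13=a[slow] dup, fast++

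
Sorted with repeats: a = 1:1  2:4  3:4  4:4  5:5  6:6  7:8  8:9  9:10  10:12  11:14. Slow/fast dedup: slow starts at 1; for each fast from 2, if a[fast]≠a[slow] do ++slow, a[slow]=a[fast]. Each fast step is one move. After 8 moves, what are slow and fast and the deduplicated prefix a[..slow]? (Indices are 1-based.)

slow=7, fast=10, prefix=[1, 4, 5, 6, 8, 9, 10]

slow=1 fast=2: a[fast]=4≠a[slow]=1 write a[2]=4, slow++,fast++
slow=2 fast=3: a[fast]=4=a[slow] dup, fast++
slow=2 fast=4: a[fast]=4=a[slow] dup, fast++
slow=2 fast=5: a[fast]=5≠a[slow]=4 write a[3]=5, slow++,fast++
slow=3 fast=6: a[fast]=6≠a[slow]=5 write a[4]=6, slow++,fast++
slow=4 fast=7: a[fast]=8≠a[slow]=6 write a[5]=8, slow++,fast++
slow=5 fast=8: a[fast]=9≠a[slow]=8 write a[6]=9, slow++,fast++
slow=6 fast=9: a[fast]=10≠a[slow]=9 write a[7]=10, slow++,fast++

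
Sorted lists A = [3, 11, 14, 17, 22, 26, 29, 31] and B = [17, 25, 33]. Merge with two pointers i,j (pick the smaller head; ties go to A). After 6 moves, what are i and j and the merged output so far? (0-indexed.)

i=5, j=1, merged so far=[3, 11, 14, 17, 17, 22]

i=0 j=0: A[i]=3<=B[j]=17 take 3, i++
i=1 j=0: A[i]=11<=B[j]=17 take 11, i++
i=2 j=0: A[i]=14<=B[j]=17 take 14, i++
i=3 j=0: A[i]=17<=B[j]=17 take 17, i++
i=4 j=0: A[i]=22>B[j]=17 take 17, j++
i=4 j=1: A[i]=22<=B[j]=25 take 22, i++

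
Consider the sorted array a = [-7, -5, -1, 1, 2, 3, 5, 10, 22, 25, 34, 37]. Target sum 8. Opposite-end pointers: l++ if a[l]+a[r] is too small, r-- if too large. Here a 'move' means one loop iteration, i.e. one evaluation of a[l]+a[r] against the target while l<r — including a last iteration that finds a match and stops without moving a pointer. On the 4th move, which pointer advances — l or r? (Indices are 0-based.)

r

[0,11] -7+37=30 >8 → r--
[0,10] -7+34=27 >8 → r--
[0,9] -7+25=18 >8 → r--
[0,8] -7+22=15 >8 → r--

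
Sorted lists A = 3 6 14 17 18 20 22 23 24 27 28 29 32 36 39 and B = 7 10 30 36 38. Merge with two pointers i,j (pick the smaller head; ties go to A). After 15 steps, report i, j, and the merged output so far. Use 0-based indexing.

[i=0,j=0] A[i]=3<=B[j]=7 take 3 → i++
[i=1,j=0] A[i]=6<=B[j]=7 take 6 → i++
[i=2,j=0] A[i]=14>B[j]=7 take 7 → j++
[i=2,j=1] A[i]=14>B[j]=10 take 10 → j++
[i=2,j=2] A[i]=14<=B[j]=30 take 14 → i++
[i=3,j=2] A[i]=17<=B[j]=30 take 17 → i++
[i=4,j=2] A[i]=18<=B[j]=30 take 18 → i++
[i=5,j=2] A[i]=20<=B[j]=30 take 20 → i++
[i=6,j=2] A[i]=22<=B[j]=30 take 22 → i++
[i=7,j=2] A[i]=23<=B[j]=30 take 23 → i++
[i=8,j=2] A[i]=24<=B[j]=30 take 24 → i++
[i=9,j=2] A[i]=27<=B[j]=30 take 27 → i++
[i=10,j=2] A[i]=28<=B[j]=30 take 28 → i++
[i=11,j=2] A[i]=29<=B[j]=30 take 29 → i++
[i=12,j=2] A[i]=32>B[j]=30 take 30 → j++

i=12, j=3, merged so far=[3, 6, 7, 10, 14, 17, 18, 20, 22, 23, 24, 27, 28, 29, 30]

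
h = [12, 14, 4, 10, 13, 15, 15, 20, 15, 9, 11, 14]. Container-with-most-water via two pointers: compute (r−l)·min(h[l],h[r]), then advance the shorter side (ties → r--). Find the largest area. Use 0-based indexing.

[0,11] min(12,14)*11=132 best=132 * → l++
[1,11] min(14,14)*10=140 best=140 * → r--
[1,10] min(14,11)*9=99 best=140 → r--
[1,9] min(14,9)*8=72 best=140 → r--
[1,8] min(14,15)*7=98 best=140 → l++
[2,8] min(4,15)*6=24 best=140 → l++
[3,8] min(10,15)*5=50 best=140 → l++
[4,8] min(13,15)*4=52 best=140 → l++
[5,8] min(15,15)*3=45 best=140 → r--
[5,7] min(15,20)*2=30 best=140 → l++
[6,7] min(15,20)*1=15 best=140 → l++

max area = 140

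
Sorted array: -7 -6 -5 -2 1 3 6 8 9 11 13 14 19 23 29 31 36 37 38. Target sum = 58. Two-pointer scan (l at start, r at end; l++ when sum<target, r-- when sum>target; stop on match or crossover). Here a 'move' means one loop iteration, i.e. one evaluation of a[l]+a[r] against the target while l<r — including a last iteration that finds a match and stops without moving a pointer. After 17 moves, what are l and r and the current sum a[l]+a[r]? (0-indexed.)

l=0 r=18: -7+38=31 <58, l++
l=1 r=18: -6+38=32 <58, l++
l=2 r=18: -5+38=33 <58, l++
l=3 r=18: -2+38=36 <58, l++
l=4 r=18: 1+38=39 <58, l++
l=5 r=18: 3+38=41 <58, l++
l=6 r=18: 6+38=44 <58, l++
l=7 r=18: 8+38=46 <58, l++
l=8 r=18: 9+38=47 <58, l++
l=9 r=18: 11+38=49 <58, l++
l=10 r=18: 13+38=51 <58, l++
l=11 r=18: 14+38=52 <58, l++
l=12 r=18: 19+38=57 <58, l++
l=13 r=18: 23+38=61 >58, r--
l=13 r=17: 23+37=60 >58, r--
l=13 r=16: 23+36=59 >58, r--
l=13 r=15: 23+31=54 <58, l++

l=14, r=15, sum=60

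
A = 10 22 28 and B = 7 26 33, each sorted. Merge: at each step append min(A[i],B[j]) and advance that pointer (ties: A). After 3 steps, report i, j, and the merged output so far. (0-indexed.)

i=2, j=1, merged so far=[7, 10, 22]

i=0 j=0: A[i]=10>B[j]=7 take 7, j++
i=0 j=1: A[i]=10<=B[j]=26 take 10, i++
i=1 j=1: A[i]=22<=B[j]=26 take 22, i++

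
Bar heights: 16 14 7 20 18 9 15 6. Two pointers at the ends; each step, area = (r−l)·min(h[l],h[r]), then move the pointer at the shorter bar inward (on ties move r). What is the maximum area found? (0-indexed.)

[0,7] min(16,6)*7=42 best=42 * → r--
[0,6] min(16,15)*6=90 best=90 * → r--
[0,5] min(16,9)*5=45 best=90 → r--
[0,4] min(16,18)*4=64 best=90 → l++
[1,4] min(14,18)*3=42 best=90 → l++
[2,4] min(7,18)*2=14 best=90 → l++
[3,4] min(20,18)*1=18 best=90 → r--

max area = 90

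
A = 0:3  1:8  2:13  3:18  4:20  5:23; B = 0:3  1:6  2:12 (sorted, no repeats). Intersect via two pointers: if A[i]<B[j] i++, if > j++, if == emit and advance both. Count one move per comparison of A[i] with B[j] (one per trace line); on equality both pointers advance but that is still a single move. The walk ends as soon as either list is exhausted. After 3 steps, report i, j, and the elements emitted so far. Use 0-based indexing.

[i=0,j=0] 3==3 emit → i++,j++
[i=1,j=1] 8>6 → j++
[i=1,j=2] 8<12 → i++

i=2, j=2, emitted=[3]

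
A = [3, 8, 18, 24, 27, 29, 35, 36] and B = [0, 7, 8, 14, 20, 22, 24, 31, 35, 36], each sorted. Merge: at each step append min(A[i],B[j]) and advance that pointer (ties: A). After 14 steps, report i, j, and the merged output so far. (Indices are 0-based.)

i=6, j=8, merged so far=[0, 3, 7, 8, 8, 14, 18, 20, 22, 24, 24, 27, 29, 31]

i=0 j=0: A[i]=3>B[j]=0 take 0, j++
i=0 j=1: A[i]=3<=B[j]=7 take 3, i++
i=1 j=1: A[i]=8>B[j]=7 take 7, j++
i=1 j=2: A[i]=8<=B[j]=8 take 8, i++
i=2 j=2: A[i]=18>B[j]=8 take 8, j++
i=2 j=3: A[i]=18>B[j]=14 take 14, j++
i=2 j=4: A[i]=18<=B[j]=20 take 18, i++
i=3 j=4: A[i]=24>B[j]=20 take 20, j++
i=3 j=5: A[i]=24>B[j]=22 take 22, j++
i=3 j=6: A[i]=24<=B[j]=24 take 24, i++
i=4 j=6: A[i]=27>B[j]=24 take 24, j++
i=4 j=7: A[i]=27<=B[j]=31 take 27, i++
i=5 j=7: A[i]=29<=B[j]=31 take 29, i++
i=6 j=7: A[i]=35>B[j]=31 take 31, j++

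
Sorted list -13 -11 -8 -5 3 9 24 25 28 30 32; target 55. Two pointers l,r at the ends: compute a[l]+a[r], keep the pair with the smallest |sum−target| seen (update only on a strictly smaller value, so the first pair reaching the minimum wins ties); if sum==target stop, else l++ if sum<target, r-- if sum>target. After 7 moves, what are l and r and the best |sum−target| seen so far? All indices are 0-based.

[0,10] -13+32=19 d=36 * → l++
[1,10] -11+32=21 d=34 * → l++
[2,10] -8+32=24 d=31 * → l++
[3,10] -5+32=27 d=28 * → l++
[4,10] 3+32=35 d=20 * → l++
[5,10] 9+32=41 d=14 * → l++
[6,10] 24+32=56 d=1 * → r--

l=6, r=9, best |Δ|=1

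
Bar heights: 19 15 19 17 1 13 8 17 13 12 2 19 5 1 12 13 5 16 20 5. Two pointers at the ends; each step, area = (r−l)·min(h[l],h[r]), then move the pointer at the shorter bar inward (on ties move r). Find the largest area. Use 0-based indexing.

max area = 342

[0,19] min(19,5)*19=95 best=95 * → r--
[0,18] min(19,20)*18=342 best=342 * → l++
[1,18] min(15,20)*17=255 best=342 → l++
[2,18] min(19,20)*16=304 best=342 → l++
[3,18] min(17,20)*15=255 best=342 → l++
[4,18] min(1,20)*14=14 best=342 → l++
[5,18] min(13,20)*13=169 best=342 → l++
[6,18] min(8,20)*12=96 best=342 → l++
[7,18] min(17,20)*11=187 best=342 → l++
[8,18] min(13,20)*10=130 best=342 → l++
[9,18] min(12,20)*9=108 best=342 → l++
[10,18] min(2,20)*8=16 best=342 → l++
[11,18] min(19,20)*7=133 best=342 → l++
[12,18] min(5,20)*6=30 best=342 → l++
[13,18] min(1,20)*5=5 best=342 → l++
[14,18] min(12,20)*4=48 best=342 → l++
[15,18] min(13,20)*3=39 best=342 → l++
[16,18] min(5,20)*2=10 best=342 → l++
[17,18] min(16,20)*1=16 best=342 → l++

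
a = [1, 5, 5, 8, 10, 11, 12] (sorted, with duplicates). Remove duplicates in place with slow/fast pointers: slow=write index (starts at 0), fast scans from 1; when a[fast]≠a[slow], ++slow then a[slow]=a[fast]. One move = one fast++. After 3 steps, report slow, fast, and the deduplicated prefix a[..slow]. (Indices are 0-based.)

slow=2, fast=4, prefix=[1, 5, 8]

(s=0,f=1) a[fast]=5≠a[slow]=1 write a[1]=5 → slow++,fast++
(s=1,f=2) a[fast]=5=a[slow] dup → fast++
(s=1,f=3) a[fast]=8≠a[slow]=5 write a[2]=8 → slow++,fast++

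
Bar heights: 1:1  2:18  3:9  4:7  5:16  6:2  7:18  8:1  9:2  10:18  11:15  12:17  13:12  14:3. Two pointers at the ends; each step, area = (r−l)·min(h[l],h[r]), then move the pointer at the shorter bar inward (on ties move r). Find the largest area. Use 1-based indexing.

[1,14] min(1,3)*13=13 best=13 * → l++
[2,14] min(18,3)*12=36 best=36 * → r--
[2,13] min(18,12)*11=132 best=132 * → r--
[2,12] min(18,17)*10=170 best=170 * → r--
[2,11] min(18,15)*9=135 best=170 → r--
[2,10] min(18,18)*8=144 best=170 → r--
[2,9] min(18,2)*7=14 best=170 → r--
[2,8] min(18,1)*6=6 best=170 → r--
[2,7] min(18,18)*5=90 best=170 → r--
[2,6] min(18,2)*4=8 best=170 → r--
[2,5] min(18,16)*3=48 best=170 → r--
[2,4] min(18,7)*2=14 best=170 → r--
[2,3] min(18,9)*1=9 best=170 → r--

max area = 170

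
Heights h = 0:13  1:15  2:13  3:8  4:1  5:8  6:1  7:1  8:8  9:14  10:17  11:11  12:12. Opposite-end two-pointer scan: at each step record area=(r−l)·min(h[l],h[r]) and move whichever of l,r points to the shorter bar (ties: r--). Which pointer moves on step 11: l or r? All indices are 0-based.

[0,12] min(13,12)*12=144 best=144 * → r--
[0,11] min(13,11)*11=121 best=144 → r--
[0,10] min(13,17)*10=130 best=144 → l++
[1,10] min(15,17)*9=135 best=144 → l++
[2,10] min(13,17)*8=104 best=144 → l++
[3,10] min(8,17)*7=56 best=144 → l++
[4,10] min(1,17)*6=6 best=144 → l++
[5,10] min(8,17)*5=40 best=144 → l++
[6,10] min(1,17)*4=4 best=144 → l++
[7,10] min(1,17)*3=3 best=144 → l++
[8,10] min(8,17)*2=16 best=144 → l++

l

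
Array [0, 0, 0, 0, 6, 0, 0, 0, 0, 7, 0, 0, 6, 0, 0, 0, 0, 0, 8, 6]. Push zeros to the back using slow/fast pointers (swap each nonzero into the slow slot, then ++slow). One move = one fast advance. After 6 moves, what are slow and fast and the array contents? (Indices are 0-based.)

slow=1, fast=6, a=[6, 0, 0, 0, 0, 0, 0, 0, 0, 7, 0, 0, 6, 0, 0, 0, 0, 0, 8, 6]

(s=0,f=0) a[fast]=0 → fast++
(s=0,f=1) a[fast]=0 → fast++
(s=0,f=2) a[fast]=0 → fast++
(s=0,f=3) a[fast]=0 → fast++
(s=0,f=4) a[fast]=6≠0 swap→a[0]=6 → slow++,fast++
(s=1,f=5) a[fast]=0 → fast++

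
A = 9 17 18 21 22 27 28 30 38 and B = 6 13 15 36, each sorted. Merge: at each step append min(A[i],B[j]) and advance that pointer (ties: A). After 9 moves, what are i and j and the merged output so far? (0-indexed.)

i=6, j=3, merged so far=[6, 9, 13, 15, 17, 18, 21, 22, 27]

i=0 j=0: A[i]=9>B[j]=6 take 6, j++
i=0 j=1: A[i]=9<=B[j]=13 take 9, i++
i=1 j=1: A[i]=17>B[j]=13 take 13, j++
i=1 j=2: A[i]=17>B[j]=15 take 15, j++
i=1 j=3: A[i]=17<=B[j]=36 take 17, i++
i=2 j=3: A[i]=18<=B[j]=36 take 18, i++
i=3 j=3: A[i]=21<=B[j]=36 take 21, i++
i=4 j=3: A[i]=22<=B[j]=36 take 22, i++
i=5 j=3: A[i]=27<=B[j]=36 take 27, i++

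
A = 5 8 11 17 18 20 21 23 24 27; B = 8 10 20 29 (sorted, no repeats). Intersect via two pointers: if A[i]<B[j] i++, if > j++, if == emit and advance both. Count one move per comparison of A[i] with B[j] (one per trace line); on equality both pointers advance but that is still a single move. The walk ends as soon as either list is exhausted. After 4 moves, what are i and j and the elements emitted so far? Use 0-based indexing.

i=3, j=2, emitted=[8]

i=0 j=0: 5<8, i++
i=1 j=0: 8==8 emit, i++,j++
i=2 j=1: 11>10, j++
i=2 j=2: 11<20, i++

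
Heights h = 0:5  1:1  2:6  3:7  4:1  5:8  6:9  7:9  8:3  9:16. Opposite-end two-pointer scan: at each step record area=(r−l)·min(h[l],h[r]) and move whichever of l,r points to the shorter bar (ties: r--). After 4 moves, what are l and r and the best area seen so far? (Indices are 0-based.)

[0,9] min(5,16)*9=45 best=45 * → l++
[1,9] min(1,16)*8=8 best=45 → l++
[2,9] min(6,16)*7=42 best=45 → l++
[3,9] min(7,16)*6=42 best=45 → l++

l=4, r=9, best area=45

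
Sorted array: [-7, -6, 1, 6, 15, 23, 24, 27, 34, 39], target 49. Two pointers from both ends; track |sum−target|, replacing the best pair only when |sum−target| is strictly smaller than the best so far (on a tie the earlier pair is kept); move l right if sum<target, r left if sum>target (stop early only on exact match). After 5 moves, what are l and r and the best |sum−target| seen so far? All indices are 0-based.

l=4, r=8, best |Δ|=4

[0,9] -7+39=32 d=17 * → l++
[1,9] -6+39=33 d=16 * → l++
[2,9] 1+39=40 d=9 * → l++
[3,9] 6+39=45 d=4 * → l++
[4,9] 15+39=54 d=5 → r--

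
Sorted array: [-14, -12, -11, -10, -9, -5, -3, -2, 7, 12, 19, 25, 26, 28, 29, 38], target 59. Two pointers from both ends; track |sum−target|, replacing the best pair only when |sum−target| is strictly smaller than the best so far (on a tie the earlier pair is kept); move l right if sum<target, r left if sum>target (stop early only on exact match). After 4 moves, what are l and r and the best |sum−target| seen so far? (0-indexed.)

l=4, r=15, best |Δ|=31

[0,15] -14+38=24 d=35 * → l++
[1,15] -12+38=26 d=33 * → l++
[2,15] -11+38=27 d=32 * → l++
[3,15] -10+38=28 d=31 * → l++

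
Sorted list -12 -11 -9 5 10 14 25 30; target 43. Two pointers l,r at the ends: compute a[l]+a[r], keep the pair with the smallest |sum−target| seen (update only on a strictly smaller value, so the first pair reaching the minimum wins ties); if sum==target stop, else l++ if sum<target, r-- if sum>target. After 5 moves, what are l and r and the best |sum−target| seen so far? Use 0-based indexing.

[0,7] -12+30=18 d=25 * → l++
[1,7] -11+30=19 d=24 * → l++
[2,7] -9+30=21 d=22 * → l++
[3,7] 5+30=35 d=8 * → l++
[4,7] 10+30=40 d=3 * → l++

l=5, r=7, best |Δ|=3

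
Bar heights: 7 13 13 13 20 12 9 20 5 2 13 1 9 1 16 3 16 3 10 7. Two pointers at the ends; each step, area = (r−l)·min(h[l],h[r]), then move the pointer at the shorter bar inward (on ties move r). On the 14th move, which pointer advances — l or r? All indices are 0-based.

[0,19] min(7,7)*19=133 best=133 * → r--
[0,18] min(7,10)*18=126 best=133 → l++
[1,18] min(13,10)*17=170 best=170 * → r--
[1,17] min(13,3)*16=48 best=170 → r--
[1,16] min(13,16)*15=195 best=195 * → l++
[2,16] min(13,16)*14=182 best=195 → l++
[3,16] min(13,16)*13=169 best=195 → l++
[4,16] min(20,16)*12=192 best=195 → r--
[4,15] min(20,3)*11=33 best=195 → r--
[4,14] min(20,16)*10=160 best=195 → r--
[4,13] min(20,1)*9=9 best=195 → r--
[4,12] min(20,9)*8=72 best=195 → r--
[4,11] min(20,1)*7=7 best=195 → r--
[4,10] min(20,13)*6=78 best=195 → r--

r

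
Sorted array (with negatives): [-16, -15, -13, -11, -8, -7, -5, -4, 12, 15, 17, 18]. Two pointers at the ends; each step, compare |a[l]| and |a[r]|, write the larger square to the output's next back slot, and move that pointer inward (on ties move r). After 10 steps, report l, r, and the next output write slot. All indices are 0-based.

l=6, r=7, next write slot=1

[0,11] |-16|<=|18| out[11]=324 → r--
[0,10] |-16|<=|17| out[10]=289 → r--
[0,9] |-16|>|15| out[9]=256 → l++
[1,9] |-15|<=|15| out[8]=225 → r--
[1,8] |-15|>|12| out[7]=225 → l++
[2,8] |-13|>|12| out[6]=169 → l++
[3,8] |-11|<=|12| out[5]=144 → r--
[3,7] |-11|>|-4| out[4]=121 → l++
[4,7] |-8|>|-4| out[3]=64 → l++
[5,7] |-7|>|-4| out[2]=49 → l++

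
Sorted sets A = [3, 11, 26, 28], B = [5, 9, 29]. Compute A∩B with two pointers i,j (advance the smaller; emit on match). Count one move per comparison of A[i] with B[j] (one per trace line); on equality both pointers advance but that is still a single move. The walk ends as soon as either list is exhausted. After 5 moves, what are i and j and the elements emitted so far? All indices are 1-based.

[i=1,j=1] 3<5 → i++
[i=2,j=1] 11>5 → j++
[i=2,j=2] 11>9 → j++
[i=2,j=3] 11<29 → i++
[i=3,j=3] 26<29 → i++

i=4, j=3, emitted=[]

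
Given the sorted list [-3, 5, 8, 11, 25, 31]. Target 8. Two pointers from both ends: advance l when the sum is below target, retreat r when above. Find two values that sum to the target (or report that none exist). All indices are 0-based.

(-3, 11)

[0,5] -3+31=28 >8 → r--
[0,4] -3+25=22 >8 → r--
[0,3] -3+11=8 → found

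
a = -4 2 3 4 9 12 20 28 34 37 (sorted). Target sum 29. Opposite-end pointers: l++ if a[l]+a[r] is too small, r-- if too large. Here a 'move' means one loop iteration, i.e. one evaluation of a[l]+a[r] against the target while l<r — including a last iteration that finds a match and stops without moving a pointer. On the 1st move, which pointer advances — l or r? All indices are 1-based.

r

[1,10] -4+37=33 >29 → r--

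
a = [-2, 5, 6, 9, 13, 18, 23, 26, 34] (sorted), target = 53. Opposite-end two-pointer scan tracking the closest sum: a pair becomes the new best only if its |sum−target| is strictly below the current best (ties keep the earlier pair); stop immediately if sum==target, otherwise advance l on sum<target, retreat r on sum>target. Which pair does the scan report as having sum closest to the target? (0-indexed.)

l=0 r=8: -2+34=32 d=21 *, l++
l=1 r=8: 5+34=39 d=14 *, l++
l=2 r=8: 6+34=40 d=13 *, l++
l=3 r=8: 9+34=43 d=10 *, l++
l=4 r=8: 13+34=47 d=6 *, l++
l=5 r=8: 18+34=52 d=1 *, l++
l=6 r=8: 23+34=57 d=4, r--
l=6 r=7: 23+26=49 d=4, l++

pair (18, 34) with sum 52 (|Δ|=1)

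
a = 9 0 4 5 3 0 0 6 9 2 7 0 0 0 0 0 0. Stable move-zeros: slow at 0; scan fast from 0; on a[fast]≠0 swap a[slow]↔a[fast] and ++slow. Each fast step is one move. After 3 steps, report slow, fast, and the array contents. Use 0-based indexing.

slow=2, fast=3, a=[9, 4, 0, 5, 3, 0, 0, 6, 9, 2, 7, 0, 0, 0, 0, 0, 0]

(s=0,f=0) a[fast]=9≠0 swap→a[0]=9 → slow++,fast++
(s=1,f=1) a[fast]=0 → fast++
(s=1,f=2) a[fast]=4≠0 swap→a[1]=4 → slow++,fast++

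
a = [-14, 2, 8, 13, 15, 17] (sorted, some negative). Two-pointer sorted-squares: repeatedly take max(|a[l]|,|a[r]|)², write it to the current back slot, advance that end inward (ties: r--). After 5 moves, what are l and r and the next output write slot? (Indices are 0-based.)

l=1, r=1, next write slot=0

[0,5] |-14|<=|17| out[5]=289 → r--
[0,4] |-14|<=|15| out[4]=225 → r--
[0,3] |-14|>|13| out[3]=196 → l++
[1,3] |2|<=|13| out[2]=169 → r--
[1,2] |2|<=|8| out[1]=64 → r--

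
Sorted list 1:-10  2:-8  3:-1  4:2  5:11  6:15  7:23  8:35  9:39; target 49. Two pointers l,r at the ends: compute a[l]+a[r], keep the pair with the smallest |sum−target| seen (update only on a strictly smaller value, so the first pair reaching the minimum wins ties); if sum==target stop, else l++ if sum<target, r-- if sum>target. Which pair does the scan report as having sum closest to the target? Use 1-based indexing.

pair (11, 39) with sum 50 (|Δ|=1)

[1,9] -10+39=29 d=20 * → l++
[2,9] -8+39=31 d=18 * → l++
[3,9] -1+39=38 d=11 * → l++
[4,9] 2+39=41 d=8 * → l++
[5,9] 11+39=50 d=1 * → r--
[5,8] 11+35=46 d=3 → l++
[6,8] 15+35=50 d=1 → r--
[6,7] 15+23=38 d=11 → l++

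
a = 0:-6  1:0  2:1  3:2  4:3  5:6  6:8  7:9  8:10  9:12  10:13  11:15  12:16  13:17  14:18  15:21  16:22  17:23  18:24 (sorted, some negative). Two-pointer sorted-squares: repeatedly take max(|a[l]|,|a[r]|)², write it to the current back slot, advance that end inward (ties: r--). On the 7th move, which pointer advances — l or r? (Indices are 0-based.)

r

[0,18] |-6|<=|24| out[18]=576 → r--
[0,17] |-6|<=|23| out[17]=529 → r--
[0,16] |-6|<=|22| out[16]=484 → r--
[0,15] |-6|<=|21| out[15]=441 → r--
[0,14] |-6|<=|18| out[14]=324 → r--
[0,13] |-6|<=|17| out[13]=289 → r--
[0,12] |-6|<=|16| out[12]=256 → r--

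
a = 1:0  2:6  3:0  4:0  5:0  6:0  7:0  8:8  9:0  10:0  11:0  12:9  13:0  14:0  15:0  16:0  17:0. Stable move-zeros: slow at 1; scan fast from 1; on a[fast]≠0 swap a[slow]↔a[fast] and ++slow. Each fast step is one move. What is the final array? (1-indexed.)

[6, 8, 9, 0, 0, 0, 0, 0, 0, 0, 0, 0, 0, 0, 0, 0, 0]

slow=1 fast=1: a[fast]=0, fast++
slow=1 fast=2: a[fast]=6≠0 swap→a[1]=6, slow++,fast++
slow=2 fast=3: a[fast]=0, fast++
slow=2 fast=4: a[fast]=0, fast++
slow=2 fast=5: a[fast]=0, fast++
slow=2 fast=6: a[fast]=0, fast++
slow=2 fast=7: a[fast]=0, fast++
slow=2 fast=8: a[fast]=8≠0 swap→a[2]=8, slow++,fast++
slow=3 fast=9: a[fast]=0, fast++
slow=3 fast=10: a[fast]=0, fast++
slow=3 fast=11: a[fast]=0, fast++
slow=3 fast=12: a[fast]=9≠0 swap→a[3]=9, slow++,fast++
slow=4 fast=13: a[fast]=0, fast++
slow=4 fast=14: a[fast]=0, fast++
slow=4 fast=15: a[fast]=0, fast++
slow=4 fast=16: a[fast]=0, fast++
slow=4 fast=17: a[fast]=0, fast++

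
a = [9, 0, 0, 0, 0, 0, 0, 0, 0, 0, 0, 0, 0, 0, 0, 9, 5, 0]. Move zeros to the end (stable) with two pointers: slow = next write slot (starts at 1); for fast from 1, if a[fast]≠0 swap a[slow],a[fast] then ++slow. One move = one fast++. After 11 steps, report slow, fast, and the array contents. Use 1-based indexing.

slow=1 fast=1: a[fast]=9≠0 swap→a[1]=9, slow++,fast++
slow=2 fast=2: a[fast]=0, fast++
slow=2 fast=3: a[fast]=0, fast++
slow=2 fast=4: a[fast]=0, fast++
slow=2 fast=5: a[fast]=0, fast++
slow=2 fast=6: a[fast]=0, fast++
slow=2 fast=7: a[fast]=0, fast++
slow=2 fast=8: a[fast]=0, fast++
slow=2 fast=9: a[fast]=0, fast++
slow=2 fast=10: a[fast]=0, fast++
slow=2 fast=11: a[fast]=0, fast++

slow=2, fast=12, a=[9, 0, 0, 0, 0, 0, 0, 0, 0, 0, 0, 0, 0, 0, 0, 9, 5, 0]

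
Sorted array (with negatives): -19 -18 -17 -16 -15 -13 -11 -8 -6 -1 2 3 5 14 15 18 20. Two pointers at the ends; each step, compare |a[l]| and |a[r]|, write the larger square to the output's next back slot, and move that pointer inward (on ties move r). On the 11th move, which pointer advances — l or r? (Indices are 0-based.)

l

l=0 r=16: |-19|<=|20| out[16]=400, r--
l=0 r=15: |-19|>|18| out[15]=361, l++
l=1 r=15: |-18|<=|18| out[14]=324, r--
l=1 r=14: |-18|>|15| out[13]=324, l++
l=2 r=14: |-17|>|15| out[12]=289, l++
l=3 r=14: |-16|>|15| out[11]=256, l++
l=4 r=14: |-15|<=|15| out[10]=225, r--
l=4 r=13: |-15|>|14| out[9]=225, l++
l=5 r=13: |-13|<=|14| out[8]=196, r--
l=5 r=12: |-13|>|5| out[7]=169, l++
l=6 r=12: |-11|>|5| out[6]=121, l++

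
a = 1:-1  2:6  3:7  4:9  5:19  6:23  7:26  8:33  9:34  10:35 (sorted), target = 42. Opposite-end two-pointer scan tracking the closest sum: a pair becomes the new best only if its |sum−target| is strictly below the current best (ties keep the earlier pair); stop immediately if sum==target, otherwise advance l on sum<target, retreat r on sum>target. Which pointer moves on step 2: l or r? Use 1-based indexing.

l=1 r=10: -1+35=34 d=8 *, l++
l=2 r=10: 6+35=41 d=1 *, l++

l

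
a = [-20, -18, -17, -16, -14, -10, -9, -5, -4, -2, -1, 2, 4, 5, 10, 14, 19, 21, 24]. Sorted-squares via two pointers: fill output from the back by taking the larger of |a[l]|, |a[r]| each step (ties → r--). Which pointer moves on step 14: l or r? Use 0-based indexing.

l

[0,18] |-20|<=|24| out[18]=576 → r--
[0,17] |-20|<=|21| out[17]=441 → r--
[0,16] |-20|>|19| out[16]=400 → l++
[1,16] |-18|<=|19| out[15]=361 → r--
[1,15] |-18|>|14| out[14]=324 → l++
[2,15] |-17|>|14| out[13]=289 → l++
[3,15] |-16|>|14| out[12]=256 → l++
[4,15] |-14|<=|14| out[11]=196 → r--
[4,14] |-14|>|10| out[10]=196 → l++
[5,14] |-10|<=|10| out[9]=100 → r--
[5,13] |-10|>|5| out[8]=100 → l++
[6,13] |-9|>|5| out[7]=81 → l++
[7,13] |-5|<=|5| out[6]=25 → r--
[7,12] |-5|>|4| out[5]=25 → l++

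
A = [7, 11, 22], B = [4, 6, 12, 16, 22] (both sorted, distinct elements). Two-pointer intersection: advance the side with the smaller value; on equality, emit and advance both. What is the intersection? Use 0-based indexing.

[i=0,j=0] 7>4 → j++
[i=0,j=1] 7>6 → j++
[i=0,j=2] 7<12 → i++
[i=1,j=2] 11<12 → i++
[i=2,j=2] 22>12 → j++
[i=2,j=3] 22>16 → j++
[i=2,j=4] 22==22 emit → i++,j++

intersection = [22]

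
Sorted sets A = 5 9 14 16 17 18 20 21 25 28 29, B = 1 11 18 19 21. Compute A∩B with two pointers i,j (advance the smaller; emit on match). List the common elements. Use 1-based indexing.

[i=1,j=1] 5>1 → j++
[i=1,j=2] 5<11 → i++
[i=2,j=2] 9<11 → i++
[i=3,j=2] 14>11 → j++
[i=3,j=3] 14<18 → i++
[i=4,j=3] 16<18 → i++
[i=5,j=3] 17<18 → i++
[i=6,j=3] 18==18 emit → i++,j++
[i=7,j=4] 20>19 → j++
[i=7,j=5] 20<21 → i++
[i=8,j=5] 21==21 emit → i++,j++

intersection = [18, 21]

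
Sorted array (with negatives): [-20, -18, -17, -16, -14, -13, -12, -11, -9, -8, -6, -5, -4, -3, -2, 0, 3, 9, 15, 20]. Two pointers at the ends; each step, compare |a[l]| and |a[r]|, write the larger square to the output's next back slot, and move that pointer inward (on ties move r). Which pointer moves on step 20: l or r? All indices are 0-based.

l=0 r=19: |-20|<=|20| out[19]=400, r--
l=0 r=18: |-20|>|15| out[18]=400, l++
l=1 r=18: |-18|>|15| out[17]=324, l++
l=2 r=18: |-17|>|15| out[16]=289, l++
l=3 r=18: |-16|>|15| out[15]=256, l++
l=4 r=18: |-14|<=|15| out[14]=225, r--
l=4 r=17: |-14|>|9| out[13]=196, l++
l=5 r=17: |-13|>|9| out[12]=169, l++
l=6 r=17: |-12|>|9| out[11]=144, l++
l=7 r=17: |-11|>|9| out[10]=121, l++
l=8 r=17: |-9|<=|9| out[9]=81, r--
l=8 r=16: |-9|>|3| out[8]=81, l++
l=9 r=16: |-8|>|3| out[7]=64, l++
l=10 r=16: |-6|>|3| out[6]=36, l++
l=11 r=16: |-5|>|3| out[5]=25, l++
l=12 r=16: |-4|>|3| out[4]=16, l++
l=13 r=16: |-3|<=|3| out[3]=9, r--
l=13 r=15: |-3|>|0| out[2]=9, l++
l=14 r=15: |-2|>|0| out[1]=4, l++
l=15 r=15: |0|<=|0| out[0]=0, r--

r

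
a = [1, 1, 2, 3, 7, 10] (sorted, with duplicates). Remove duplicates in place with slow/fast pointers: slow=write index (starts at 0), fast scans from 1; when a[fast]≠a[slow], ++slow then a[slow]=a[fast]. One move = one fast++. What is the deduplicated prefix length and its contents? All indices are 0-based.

slow=0 fast=1: a[fast]=1=a[slow] dup, fast++
slow=0 fast=2: a[fast]=2≠a[slow]=1 write a[1]=2, slow++,fast++
slow=1 fast=3: a[fast]=3≠a[slow]=2 write a[2]=3, slow++,fast++
slow=2 fast=4: a[fast]=7≠a[slow]=3 write a[3]=7, slow++,fast++
slow=3 fast=5: a[fast]=10≠a[slow]=7 write a[4]=10, slow++,fast++

length 5; prefix = [1, 2, 3, 7, 10]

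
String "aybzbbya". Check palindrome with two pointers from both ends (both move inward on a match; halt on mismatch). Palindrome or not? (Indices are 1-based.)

not a palindrome (mismatch at 4,5)

[1,8] 'a'=='a' → l++,r--
[2,7] 'y'=='y' → l++,r--
[3,6] 'b'=='b' → l++,r--
[4,5] 'z'!='b' → stop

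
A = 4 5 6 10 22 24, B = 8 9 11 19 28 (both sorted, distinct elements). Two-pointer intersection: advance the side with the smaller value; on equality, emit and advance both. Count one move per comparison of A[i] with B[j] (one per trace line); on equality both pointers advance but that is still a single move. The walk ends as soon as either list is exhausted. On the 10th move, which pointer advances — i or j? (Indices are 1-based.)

i

i=1 j=1: 4<8, i++
i=2 j=1: 5<8, i++
i=3 j=1: 6<8, i++
i=4 j=1: 10>8, j++
i=4 j=2: 10>9, j++
i=4 j=3: 10<11, i++
i=5 j=3: 22>11, j++
i=5 j=4: 22>19, j++
i=5 j=5: 22<28, i++
i=6 j=5: 24<28, i++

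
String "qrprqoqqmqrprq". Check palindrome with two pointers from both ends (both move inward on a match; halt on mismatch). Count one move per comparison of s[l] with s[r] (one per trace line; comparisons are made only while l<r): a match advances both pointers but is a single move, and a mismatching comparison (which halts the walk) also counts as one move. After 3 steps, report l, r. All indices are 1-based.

l=4, r=11

[1,14] 'q'=='q' → l++,r--
[2,13] 'r'=='r' → l++,r--
[3,12] 'p'=='p' → l++,r--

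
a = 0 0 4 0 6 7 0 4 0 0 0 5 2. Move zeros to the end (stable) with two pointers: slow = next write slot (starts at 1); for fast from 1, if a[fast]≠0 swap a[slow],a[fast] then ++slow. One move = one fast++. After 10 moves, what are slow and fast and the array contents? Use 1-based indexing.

slow=5, fast=11, a=[4, 6, 7, 4, 0, 0, 0, 0, 0, 0, 0, 5, 2]

(s=1,f=1) a[fast]=0 → fast++
(s=1,f=2) a[fast]=0 → fast++
(s=1,f=3) a[fast]=4≠0 swap→a[1]=4 → slow++,fast++
(s=2,f=4) a[fast]=0 → fast++
(s=2,f=5) a[fast]=6≠0 swap→a[2]=6 → slow++,fast++
(s=3,f=6) a[fast]=7≠0 swap→a[3]=7 → slow++,fast++
(s=4,f=7) a[fast]=0 → fast++
(s=4,f=8) a[fast]=4≠0 swap→a[4]=4 → slow++,fast++
(s=5,f=9) a[fast]=0 → fast++
(s=5,f=10) a[fast]=0 → fast++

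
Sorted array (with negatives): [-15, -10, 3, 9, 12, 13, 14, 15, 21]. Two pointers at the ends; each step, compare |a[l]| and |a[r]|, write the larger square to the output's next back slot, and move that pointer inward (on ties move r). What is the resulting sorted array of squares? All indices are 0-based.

[0,8] |-15|<=|21| out[8]=441 → r--
[0,7] |-15|<=|15| out[7]=225 → r--
[0,6] |-15|>|14| out[6]=225 → l++
[1,6] |-10|<=|14| out[5]=196 → r--
[1,5] |-10|<=|13| out[4]=169 → r--
[1,4] |-10|<=|12| out[3]=144 → r--
[1,3] |-10|>|9| out[2]=100 → l++
[2,3] |3|<=|9| out[1]=81 → r--
[2,2] |3|<=|3| out[0]=9 → r--

[9, 81, 100, 144, 169, 196, 225, 225, 441]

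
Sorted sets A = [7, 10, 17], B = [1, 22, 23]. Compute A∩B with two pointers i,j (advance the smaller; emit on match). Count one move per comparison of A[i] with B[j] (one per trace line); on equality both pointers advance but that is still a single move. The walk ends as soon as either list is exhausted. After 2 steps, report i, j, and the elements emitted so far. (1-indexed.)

i=1 j=1: 7>1, j++
i=1 j=2: 7<22, i++

i=2, j=2, emitted=[]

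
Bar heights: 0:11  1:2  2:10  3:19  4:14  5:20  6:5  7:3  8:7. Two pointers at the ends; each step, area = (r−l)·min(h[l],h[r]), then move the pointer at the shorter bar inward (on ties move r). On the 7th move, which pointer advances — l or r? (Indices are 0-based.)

[0,8] min(11,7)*8=56 best=56 * → r--
[0,7] min(11,3)*7=21 best=56 → r--
[0,6] min(11,5)*6=30 best=56 → r--
[0,5] min(11,20)*5=55 best=56 → l++
[1,5] min(2,20)*4=8 best=56 → l++
[2,5] min(10,20)*3=30 best=56 → l++
[3,5] min(19,20)*2=38 best=56 → l++

l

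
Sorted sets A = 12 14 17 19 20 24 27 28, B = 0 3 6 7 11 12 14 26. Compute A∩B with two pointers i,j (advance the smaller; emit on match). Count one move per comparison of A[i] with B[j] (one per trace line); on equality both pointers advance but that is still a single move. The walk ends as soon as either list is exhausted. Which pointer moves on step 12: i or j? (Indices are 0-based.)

j

i=0 j=0: 12>0, j++
i=0 j=1: 12>3, j++
i=0 j=2: 12>6, j++
i=0 j=3: 12>7, j++
i=0 j=4: 12>11, j++
i=0 j=5: 12==12 emit, i++,j++
i=1 j=6: 14==14 emit, i++,j++
i=2 j=7: 17<26, i++
i=3 j=7: 19<26, i++
i=4 j=7: 20<26, i++
i=5 j=7: 24<26, i++
i=6 j=7: 27>26, j++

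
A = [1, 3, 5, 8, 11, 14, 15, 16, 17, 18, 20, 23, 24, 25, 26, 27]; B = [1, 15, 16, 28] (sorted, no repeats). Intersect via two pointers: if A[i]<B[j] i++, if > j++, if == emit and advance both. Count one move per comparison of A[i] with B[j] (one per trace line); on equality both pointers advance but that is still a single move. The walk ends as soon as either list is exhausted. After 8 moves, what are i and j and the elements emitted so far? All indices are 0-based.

i=0 j=0: 1==1 emit, i++,j++
i=1 j=1: 3<15, i++
i=2 j=1: 5<15, i++
i=3 j=1: 8<15, i++
i=4 j=1: 11<15, i++
i=5 j=1: 14<15, i++
i=6 j=1: 15==15 emit, i++,j++
i=7 j=2: 16==16 emit, i++,j++

i=8, j=3, emitted=[1, 15, 16]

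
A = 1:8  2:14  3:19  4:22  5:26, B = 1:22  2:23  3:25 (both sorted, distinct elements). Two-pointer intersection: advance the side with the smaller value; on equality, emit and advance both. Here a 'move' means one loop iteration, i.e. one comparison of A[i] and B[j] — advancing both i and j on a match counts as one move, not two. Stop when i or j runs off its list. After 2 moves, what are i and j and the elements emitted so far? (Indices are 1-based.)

i=3, j=1, emitted=[]

[i=1,j=1] 8<22 → i++
[i=2,j=1] 14<22 → i++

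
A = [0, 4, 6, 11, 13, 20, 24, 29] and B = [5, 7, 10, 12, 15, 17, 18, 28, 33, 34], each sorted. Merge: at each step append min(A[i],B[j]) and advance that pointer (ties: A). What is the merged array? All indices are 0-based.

[i=0,j=0] A[i]=0<=B[j]=5 take 0 → i++
[i=1,j=0] A[i]=4<=B[j]=5 take 4 → i++
[i=2,j=0] A[i]=6>B[j]=5 take 5 → j++
[i=2,j=1] A[i]=6<=B[j]=7 take 6 → i++
[i=3,j=1] A[i]=11>B[j]=7 take 7 → j++
[i=3,j=2] A[i]=11>B[j]=10 take 10 → j++
[i=3,j=3] A[i]=11<=B[j]=12 take 11 → i++
[i=4,j=3] A[i]=13>B[j]=12 take 12 → j++
[i=4,j=4] A[i]=13<=B[j]=15 take 13 → i++
[i=5,j=4] A[i]=20>B[j]=15 take 15 → j++
[i=5,j=5] A[i]=20>B[j]=17 take 17 → j++
[i=5,j=6] A[i]=20>B[j]=18 take 18 → j++
[i=5,j=7] A[i]=20<=B[j]=28 take 20 → i++
[i=6,j=7] A[i]=24<=B[j]=28 take 24 → i++
[i=7,j=7] A[i]=29>B[j]=28 take 28 → j++
[i=7,j=8] A[i]=29<=B[j]=33 take 29 → i++
[i=8,j=8] A done, take B[j]=33 → j++
[i=8,j=9] A done, take B[j]=34 → j++

[0, 4, 5, 6, 7, 10, 11, 12, 13, 15, 17, 18, 20, 24, 28, 29, 33, 34]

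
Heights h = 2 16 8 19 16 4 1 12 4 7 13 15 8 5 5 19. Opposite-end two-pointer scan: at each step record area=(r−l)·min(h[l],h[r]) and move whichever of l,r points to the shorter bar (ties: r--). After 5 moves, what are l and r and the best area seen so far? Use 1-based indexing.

l=4, r=14, best area=228

[1,16] min(2,19)*15=30 best=30 * → l++
[2,16] min(16,19)*14=224 best=224 * → l++
[3,16] min(8,19)*13=104 best=224 → l++
[4,16] min(19,19)*12=228 best=228 * → r--
[4,15] min(19,5)*11=55 best=228 → r--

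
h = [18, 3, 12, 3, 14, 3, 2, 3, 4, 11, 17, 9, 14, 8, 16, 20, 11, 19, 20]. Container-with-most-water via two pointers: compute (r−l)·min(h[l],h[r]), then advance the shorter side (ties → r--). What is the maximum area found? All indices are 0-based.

l=0 r=18: min(18,20)*18=324 best=324 *, l++
l=1 r=18: min(3,20)*17=51 best=324, l++
l=2 r=18: min(12,20)*16=192 best=324, l++
l=3 r=18: min(3,20)*15=45 best=324, l++
l=4 r=18: min(14,20)*14=196 best=324, l++
l=5 r=18: min(3,20)*13=39 best=324, l++
l=6 r=18: min(2,20)*12=24 best=324, l++
l=7 r=18: min(3,20)*11=33 best=324, l++
l=8 r=18: min(4,20)*10=40 best=324, l++
l=9 r=18: min(11,20)*9=99 best=324, l++
l=10 r=18: min(17,20)*8=136 best=324, l++
l=11 r=18: min(9,20)*7=63 best=324, l++
l=12 r=18: min(14,20)*6=84 best=324, l++
l=13 r=18: min(8,20)*5=40 best=324, l++
l=14 r=18: min(16,20)*4=64 best=324, l++
l=15 r=18: min(20,20)*3=60 best=324, r--
l=15 r=17: min(20,19)*2=38 best=324, r--
l=15 r=16: min(20,11)*1=11 best=324, r--

max area = 324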